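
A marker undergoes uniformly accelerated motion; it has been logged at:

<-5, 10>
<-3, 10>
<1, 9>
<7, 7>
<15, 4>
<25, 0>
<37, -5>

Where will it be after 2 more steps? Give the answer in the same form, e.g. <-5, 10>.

<67, -18>

Taking differences between consecutive positions: <+2, +0>, <+4, -1>, <+6, -2>, <+8, -3>, <+10, -4>, <+12, -5>. These grow by <+2, -1> each step.
step 7: <37, -5> + <+14, -6> → <51, -11>
step 8: <51, -11> + <+16, -7> → <67, -18>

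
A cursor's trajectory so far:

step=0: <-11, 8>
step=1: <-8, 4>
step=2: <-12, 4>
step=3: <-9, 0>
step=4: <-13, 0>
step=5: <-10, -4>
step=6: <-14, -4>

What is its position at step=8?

The moves between consecutive positions are <+3, -4>, <-4, +0>, <+3, -4>, <-4, +0>, <+3, -4>, <-4, +0>; they repeat the 2-cycle [<+3, -4>, <-4, +0>].
step 7: apply <+3, -4> → <-11, -8>
step 8: apply <-4, +0> → <-15, -8>

<-15, -8>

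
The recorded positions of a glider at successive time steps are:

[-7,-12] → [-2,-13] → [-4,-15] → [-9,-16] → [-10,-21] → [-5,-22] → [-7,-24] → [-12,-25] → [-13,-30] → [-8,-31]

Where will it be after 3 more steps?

[-16,-39]

Differencing gives [+5,-1], [-2,-2], [-5,-1], [-1,-5], [+5,-1], [-2,-2], [-5,-1], [-1,-5], [+5,-1]. This is the pattern [+5,-1], [-2,-2], [-5,-1], [-1,-5] repeated.
step 10: apply [-2,-2] → [-10,-33]
step 11: apply [-5,-1] → [-15,-34]
step 12: apply [-1,-5] → [-16,-39]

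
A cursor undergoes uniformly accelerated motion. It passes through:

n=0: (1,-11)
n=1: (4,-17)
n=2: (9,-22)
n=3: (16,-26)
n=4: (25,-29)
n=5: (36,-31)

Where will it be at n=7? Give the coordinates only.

Successive displacements: (+3,-6), (+5,-5), (+7,-4), (+9,-3), (+11,-2) — each changes by (+2,+1).
step 6: (36,-31) + (+13,-1) → (49,-32)
step 7: (49,-32) + (+15,+0) → (64,-32)

(64,-32)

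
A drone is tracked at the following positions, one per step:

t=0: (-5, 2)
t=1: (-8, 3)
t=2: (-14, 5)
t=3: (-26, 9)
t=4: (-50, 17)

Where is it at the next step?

The jumps are (-3, +1), (-6, +2), (-12, +4), (-24, +8) — a geometric progression with ratio 2.
step 5: (-50, 17) + (-48, +16) → (-98, 33)

(-98, 33)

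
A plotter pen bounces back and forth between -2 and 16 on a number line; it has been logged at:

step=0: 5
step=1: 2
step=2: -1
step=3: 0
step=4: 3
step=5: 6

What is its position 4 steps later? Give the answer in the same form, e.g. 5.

14

The value travels 3 per step and bounces off the walls at -2 and 16.
  step 6: 6 → 9
  step 7: 9 → 12
  step 8: 12 → 15
  step 9: 15 → 14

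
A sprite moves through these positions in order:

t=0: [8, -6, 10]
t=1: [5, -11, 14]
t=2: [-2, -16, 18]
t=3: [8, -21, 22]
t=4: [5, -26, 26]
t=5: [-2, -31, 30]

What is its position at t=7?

The first coordinate repeats the cycle [8, 5, -2] with period 3; step 7 mod 3 = 1, giving 5.
The second coordinate changes by -5 each step, so at step 7 it is -6 + 7·(-5) = -41.
The third coordinate changes by +4 each step, so at step 7 it is 10 + 7·(4) = 38.

[5, -41, 38]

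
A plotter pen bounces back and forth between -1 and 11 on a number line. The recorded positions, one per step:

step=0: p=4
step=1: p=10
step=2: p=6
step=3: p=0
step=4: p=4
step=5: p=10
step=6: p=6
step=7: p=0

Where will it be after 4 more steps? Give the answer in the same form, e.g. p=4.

The value travels 6 per step and bounces off the walls at -1 and 11.
  step 8: 0 → 4
  step 9: 4 → 10
  step 10: 10 → 6
  step 11: 6 → 0

p=0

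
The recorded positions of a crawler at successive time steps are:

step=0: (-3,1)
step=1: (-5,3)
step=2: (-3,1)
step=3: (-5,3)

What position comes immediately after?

(-3,1)

Step-to-step displacements: (-2,+2), (+2,-2), (-2,+2); each is -1× the previous.
step 4: (-5,3) + (+2,-2) → (-3,1)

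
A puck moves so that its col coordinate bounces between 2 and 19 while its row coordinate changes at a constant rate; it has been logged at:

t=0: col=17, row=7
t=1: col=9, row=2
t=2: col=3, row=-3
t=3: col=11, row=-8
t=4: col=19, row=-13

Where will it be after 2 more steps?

col=3, row=-23

The col coordinate reflects between 2 and 19, moving 8 per step.
  step 5: 19 → 11
  step 6: 11 → 3
The row coordinate changes by -5 each step: at step 6 it is -23.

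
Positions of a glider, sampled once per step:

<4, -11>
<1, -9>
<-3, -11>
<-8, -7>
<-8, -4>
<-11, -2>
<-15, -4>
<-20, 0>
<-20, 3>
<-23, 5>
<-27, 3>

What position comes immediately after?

Differencing gives <-3, +2>, <-4, -2>, <-5, +4>, <+0, +3>, <-3, +2>, <-4, -2>, <-5, +4>, <+0, +3>, <-3, +2>, <-4, -2>. This is the pattern <-3, +2>, <-4, -2>, <-5, +4>, <+0, +3> repeated.
step 11: apply <-5, +4> → <-32, 7>

<-32, 7>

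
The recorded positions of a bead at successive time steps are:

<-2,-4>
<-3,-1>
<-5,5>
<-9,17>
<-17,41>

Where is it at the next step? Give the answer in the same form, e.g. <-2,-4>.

<-33,89>

The jumps are <-1,+3>, <-2,+6>, <-4,+12>, <-8,+24> — a geometric progression with ratio 2.
step 5: <-17,41> + <-16,+48> → <-33,89>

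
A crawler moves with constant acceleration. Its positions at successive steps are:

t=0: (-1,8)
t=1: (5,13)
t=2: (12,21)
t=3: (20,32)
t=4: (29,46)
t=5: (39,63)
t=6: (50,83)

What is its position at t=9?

Taking differences between consecutive positions: (+6,+5), (+7,+8), (+8,+11), (+9,+14), (+10,+17), (+11,+20). These grow by (+1,+3) each step.
step 7: (50,83) + (+12,+23) → (62,106)
step 8: (62,106) + (+13,+26) → (75,132)
step 9: (75,132) + (+14,+29) → (89,161)

(89,161)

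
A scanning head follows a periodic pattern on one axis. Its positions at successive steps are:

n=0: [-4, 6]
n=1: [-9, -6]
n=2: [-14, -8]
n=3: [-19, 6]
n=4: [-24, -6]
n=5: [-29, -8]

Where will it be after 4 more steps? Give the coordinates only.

First: linear, -5 per step → -49 at step 9.
Second: cycles through 6, -6, -8 every 3 steps. Step 9 lands at position 0 of the cycle → 6.

[-49, 6]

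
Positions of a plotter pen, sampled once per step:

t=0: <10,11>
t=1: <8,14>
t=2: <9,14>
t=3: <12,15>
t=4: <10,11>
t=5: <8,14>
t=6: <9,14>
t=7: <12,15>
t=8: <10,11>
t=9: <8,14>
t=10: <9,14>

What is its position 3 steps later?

<8,14>

Step-to-step displacements: <-2,+3>, <+1,+0>, <+3,+1>, <-2,-4>, <-2,+3>, <+1,+0>, <+3,+1>, <-2,-4>, <-2,+3>, <+1,+0> — a repeating cycle of length 4.
step 11: apply <+3,+1> → <12,15>
step 12: apply <-2,-4> → <10,11>
step 13: apply <-2,+3> → <8,14>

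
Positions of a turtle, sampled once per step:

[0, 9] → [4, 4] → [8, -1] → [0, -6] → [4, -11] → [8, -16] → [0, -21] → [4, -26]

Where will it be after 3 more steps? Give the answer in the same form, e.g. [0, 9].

The first coordinate repeats the cycle [0, 4, 8] with period 3; step 10 mod 3 = 1, giving 4.
The second coordinate changes by -5 each step, so at step 10 it is 9 + 10·(-5) = -41.

[4, -41]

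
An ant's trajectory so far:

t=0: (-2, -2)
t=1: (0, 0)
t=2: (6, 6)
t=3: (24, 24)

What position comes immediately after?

The jumps are (+2, +2), (+6, +6), (+18, +18) — a geometric progression with ratio 3.
step 4: (24, 24) + (+54, +54) → (78, 78)

(78, 78)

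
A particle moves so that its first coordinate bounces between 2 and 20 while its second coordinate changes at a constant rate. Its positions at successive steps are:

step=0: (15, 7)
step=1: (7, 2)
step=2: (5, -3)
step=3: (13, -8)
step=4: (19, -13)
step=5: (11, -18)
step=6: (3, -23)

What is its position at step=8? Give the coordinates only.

(17, -33)

The first coordinate travels 8 per step and bounces off the walls at 2 and 20.
  step 7: 3 → 9
  step 8: 9 → 17
The second coordinate changes by -5 each step: at step 8 it is -33.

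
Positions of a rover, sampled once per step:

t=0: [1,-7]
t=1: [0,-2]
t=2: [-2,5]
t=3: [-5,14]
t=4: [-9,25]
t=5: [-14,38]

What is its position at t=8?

Successive displacements: [-1,+5], [-2,+7], [-3,+9], [-4,+11], [-5,+13] — each changes by [-1,+2].
step 6: [-14,38] + [-6,+15] → [-20,53]
step 7: [-20,53] + [-7,+17] → [-27,70]
step 8: [-27,70] + [-8,+19] → [-35,89]

[-35,89]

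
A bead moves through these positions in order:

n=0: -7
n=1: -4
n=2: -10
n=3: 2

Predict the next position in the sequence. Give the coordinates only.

Step-to-step displacements: +3, -6, +12; each is -2× the previous.
step 4: 2 − 24 → -22

-22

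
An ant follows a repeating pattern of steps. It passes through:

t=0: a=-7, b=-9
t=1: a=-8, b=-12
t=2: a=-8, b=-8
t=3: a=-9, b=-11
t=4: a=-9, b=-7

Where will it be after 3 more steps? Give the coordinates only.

a=-11, b=-9

The moves between consecutive positions are (-1,-3), (+0,+4), (-1,-3), (+0,+4); they repeat the 2-cycle [(-1,-3), (+0,+4)].
step 5: apply (-1,-3) → a=-10, b=-10
step 6: apply (+0,+4) → a=-10, b=-6
step 7: apply (-1,-3) → a=-11, b=-9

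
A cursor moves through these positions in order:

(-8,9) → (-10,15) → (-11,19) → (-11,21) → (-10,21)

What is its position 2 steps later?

First differences are (-2,+6), (-1,+4), (+0,+2), (+1,+0); their common second difference is (+1,-2) (constant acceleration).
step 5: (-10,21) + (+2,-2) → (-8,19)
step 6: (-8,19) + (+3,-4) → (-5,15)

(-5,15)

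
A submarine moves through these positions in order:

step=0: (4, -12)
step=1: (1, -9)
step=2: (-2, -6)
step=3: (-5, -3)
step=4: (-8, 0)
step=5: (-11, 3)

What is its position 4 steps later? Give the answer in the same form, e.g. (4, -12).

The position changes by (-3, +3) every step.
step 6: (-11, 3) + (-3, +3) → (-14, 6)
step 7: (-14, 6) + (-3, +3) → (-17, 9)
step 8: (-17, 9) + (-3, +3) → (-20, 12)
step 9: (-20, 12) + (-3, +3) → (-23, 15)

(-23, 15)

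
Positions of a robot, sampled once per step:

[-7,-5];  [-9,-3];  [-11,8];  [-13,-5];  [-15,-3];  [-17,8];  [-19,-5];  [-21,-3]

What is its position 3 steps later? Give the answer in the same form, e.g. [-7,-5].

[-27,-3]

First: linear, -2 per step → -27 at step 10.
Second: cycles through -5, -3, 8 every 3 steps. Step 10 lands at position 1 of the cycle → -3.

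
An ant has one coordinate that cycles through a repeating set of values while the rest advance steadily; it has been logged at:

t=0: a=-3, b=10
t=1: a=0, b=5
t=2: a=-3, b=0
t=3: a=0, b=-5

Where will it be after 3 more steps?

a=-3, b=-20

The a coordinate repeats the cycle [-3, 0] with period 2; step 6 mod 2 = 0, giving -3.
The b coordinate changes by -5 each step, so at step 6 it is 10 + 6·(-5) = -20.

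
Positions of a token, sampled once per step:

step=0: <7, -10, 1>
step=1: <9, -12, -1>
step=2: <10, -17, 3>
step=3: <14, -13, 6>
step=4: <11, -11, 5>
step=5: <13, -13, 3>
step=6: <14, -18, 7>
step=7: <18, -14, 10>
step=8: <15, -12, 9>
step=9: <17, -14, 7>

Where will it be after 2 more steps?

The moves between consecutive positions are <+2, -2, -2>, <+1, -5, +4>, <+4, +4, +3>, <-3, +2, -1>, <+2, -2, -2>, <+1, -5, +4>, <+4, +4, +3>, <-3, +2, -1>, <+2, -2, -2>; they repeat the 4-cycle [<+2, -2, -2>, <+1, -5, +4>, <+4, +4, +3>, <-3, +2, -1>].
step 10: apply <+1, -5, +4> → <18, -19, 11>
step 11: apply <+4, +4, +3> → <22, -15, 14>

<22, -15, 14>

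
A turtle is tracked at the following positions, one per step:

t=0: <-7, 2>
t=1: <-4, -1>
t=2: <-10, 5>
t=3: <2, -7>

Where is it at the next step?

Step-to-step displacements: <+3, -3>, <-6, +6>, <+12, -12>; each is -2× the previous.
step 4: <2, -7> + <-24, +24> → <-22, 17>

<-22, 17>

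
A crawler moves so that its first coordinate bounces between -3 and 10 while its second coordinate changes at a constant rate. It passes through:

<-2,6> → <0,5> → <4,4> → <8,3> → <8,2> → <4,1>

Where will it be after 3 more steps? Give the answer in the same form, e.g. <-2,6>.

<2,-2>

The first coordinate reflects between -3 and 10, moving 4 per step.
  step 6: 4 → 0
  step 7: 0 → -2
  step 8: -2 → 2
The second coordinate changes by -1 each step: at step 8 it is -2.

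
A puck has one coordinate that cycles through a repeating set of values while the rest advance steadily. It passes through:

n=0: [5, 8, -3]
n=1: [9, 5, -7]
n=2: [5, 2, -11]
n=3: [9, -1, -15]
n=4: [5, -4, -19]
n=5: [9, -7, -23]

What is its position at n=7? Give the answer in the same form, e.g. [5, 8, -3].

The first coordinate repeats the cycle [5, 9] with period 2; step 7 mod 2 = 1, giving 9.
The second coordinate changes by -3 each step, so at step 7 it is 8 + 7·(-3) = -13.
The third coordinate changes by -4 each step, so at step 7 it is -3 + 7·(-4) = -31.

[9, -13, -31]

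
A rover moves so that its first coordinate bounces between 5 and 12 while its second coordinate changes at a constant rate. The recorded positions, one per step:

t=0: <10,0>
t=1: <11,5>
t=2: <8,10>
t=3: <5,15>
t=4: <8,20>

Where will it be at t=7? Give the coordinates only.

<7,35>

The first coordinate travels 3 per step and bounces off the walls at 5 and 12.
  step 5: 8 → 11
  step 6: 11 → 10
  step 7: 10 → 7
The second coordinate changes by +5 each step: at step 7 it is 35.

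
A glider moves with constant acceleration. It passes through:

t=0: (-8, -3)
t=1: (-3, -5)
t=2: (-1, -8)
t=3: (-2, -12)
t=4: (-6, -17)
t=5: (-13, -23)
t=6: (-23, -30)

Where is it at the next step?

(-36, -38)

First differences are (+5, -2), (+2, -3), (-1, -4), (-4, -5), (-7, -6), (-10, -7); their common second difference is (-3, -1) (constant acceleration).
step 7: (-23, -30) + (-13, -8) → (-36, -38)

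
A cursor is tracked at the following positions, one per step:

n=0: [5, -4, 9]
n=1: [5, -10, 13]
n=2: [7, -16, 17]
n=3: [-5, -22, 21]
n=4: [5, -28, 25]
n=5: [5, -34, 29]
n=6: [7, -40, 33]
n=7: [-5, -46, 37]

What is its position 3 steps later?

[7, -64, 49]

First: cycles through 5, 5, 7, -5 every 4 steps. Step 10 lands at position 2 of the cycle → 7.
Second: linear, -6 per step → -64 at step 10.
Third: linear, +4 per step → 49 at step 10.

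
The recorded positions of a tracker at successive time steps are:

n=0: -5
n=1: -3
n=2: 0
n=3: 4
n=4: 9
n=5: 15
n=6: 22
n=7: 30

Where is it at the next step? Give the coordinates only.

39

Successive displacements: +2, +3, +4, +5, +6, +7, +8 — each changes by +1.
step 8: 30 + 9 → 39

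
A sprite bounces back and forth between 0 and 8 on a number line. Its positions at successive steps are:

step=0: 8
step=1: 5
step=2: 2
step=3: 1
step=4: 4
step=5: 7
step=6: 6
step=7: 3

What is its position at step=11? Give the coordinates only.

The value travels 3 per step and bounces off the walls at 0 and 8.
  step 8: 3 → 0
  step 9: 0 → 3
  step 10: 3 → 6
  step 11: 6 → 7

7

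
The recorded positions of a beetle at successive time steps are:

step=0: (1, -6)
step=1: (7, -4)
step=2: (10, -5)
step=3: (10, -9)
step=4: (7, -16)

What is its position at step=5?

First differences are (+6, +2), (+3, -1), (+0, -4), (-3, -7); their common second difference is (-3, -3) (constant acceleration).
step 5: (7, -16) + (-6, -10) → (1, -26)

(1, -26)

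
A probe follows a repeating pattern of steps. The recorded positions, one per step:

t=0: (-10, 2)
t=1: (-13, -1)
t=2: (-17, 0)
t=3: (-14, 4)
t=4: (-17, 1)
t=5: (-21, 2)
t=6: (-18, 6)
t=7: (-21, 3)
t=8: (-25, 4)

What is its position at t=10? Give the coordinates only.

The moves between consecutive positions are (-3, -3), (-4, +1), (+3, +4), (-3, -3), (-4, +1), (+3, +4), (-3, -3), (-4, +1); they repeat the 3-cycle [(-3, -3), (-4, +1), (+3, +4)].
step 9: apply (+3, +4) → (-22, 8)
step 10: apply (-3, -3) → (-25, 5)

(-25, 5)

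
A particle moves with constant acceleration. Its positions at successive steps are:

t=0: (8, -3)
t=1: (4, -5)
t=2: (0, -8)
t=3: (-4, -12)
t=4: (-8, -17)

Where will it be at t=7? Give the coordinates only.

Successive displacements: (-4, -2), (-4, -3), (-4, -4), (-4, -5) — each changes by (+0, -1).
step 5: (-8, -17) + (-4, -6) → (-12, -23)
step 6: (-12, -23) + (-4, -7) → (-16, -30)
step 7: (-16, -30) + (-4, -8) → (-20, -38)

(-20, -38)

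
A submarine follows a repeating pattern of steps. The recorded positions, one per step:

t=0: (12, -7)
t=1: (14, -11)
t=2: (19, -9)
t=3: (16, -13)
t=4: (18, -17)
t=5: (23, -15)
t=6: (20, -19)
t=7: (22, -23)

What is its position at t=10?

(26, -29)

The moves between consecutive positions are (+2, -4), (+5, +2), (-3, -4), (+2, -4), (+5, +2), (-3, -4), (+2, -4); they repeat the 3-cycle [(+2, -4), (+5, +2), (-3, -4)].
step 8: apply (+5, +2) → (27, -21)
step 9: apply (-3, -4) → (24, -25)
step 10: apply (+2, -4) → (26, -29)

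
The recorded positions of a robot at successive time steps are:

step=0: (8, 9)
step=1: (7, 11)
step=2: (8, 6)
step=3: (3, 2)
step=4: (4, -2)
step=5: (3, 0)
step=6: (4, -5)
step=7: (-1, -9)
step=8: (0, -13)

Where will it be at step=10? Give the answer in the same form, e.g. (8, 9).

(0, -16)

Differencing gives (-1, +2), (+1, -5), (-5, -4), (+1, -4), (-1, +2), (+1, -5), (-5, -4), (+1, -4). This is the pattern (-1, +2), (+1, -5), (-5, -4), (+1, -4) repeated.
step 9: apply (-1, +2) → (-1, -11)
step 10: apply (+1, -5) → (0, -16)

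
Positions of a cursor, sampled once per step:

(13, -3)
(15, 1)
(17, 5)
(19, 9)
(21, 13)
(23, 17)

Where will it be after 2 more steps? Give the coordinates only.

(27, 25)

The position changes by (+2, +4) every step.
step 6: (23, 17) + (+2, +4) → (25, 21)
step 7: (25, 21) + (+2, +4) → (27, 25)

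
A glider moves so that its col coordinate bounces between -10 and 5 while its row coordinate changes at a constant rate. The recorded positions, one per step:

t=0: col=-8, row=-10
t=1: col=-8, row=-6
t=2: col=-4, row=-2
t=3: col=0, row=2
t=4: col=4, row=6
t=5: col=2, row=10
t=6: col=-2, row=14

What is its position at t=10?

The col coordinate reflects between -10 and 5, moving 4 per step.
  step 7: -2 → -6
  step 8: -6 → -10
  step 9: -10 → -6
  step 10: -6 → -2
The row coordinate changes by +4 each step: at step 10 it is 30.

col=-2, row=30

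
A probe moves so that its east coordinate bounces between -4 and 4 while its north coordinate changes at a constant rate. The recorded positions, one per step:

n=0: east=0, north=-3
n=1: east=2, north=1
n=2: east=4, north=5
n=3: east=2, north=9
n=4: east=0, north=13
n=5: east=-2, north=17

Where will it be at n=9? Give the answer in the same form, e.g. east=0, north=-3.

The east coordinate travels 2 per step and bounces off the walls at -4 and 4.
  step 6: -2 → -4
  step 7: -4 → -2
  step 8: -2 → 0
  step 9: 0 → 2
The north coordinate changes by +4 each step: at step 9 it is 33.

east=2, north=33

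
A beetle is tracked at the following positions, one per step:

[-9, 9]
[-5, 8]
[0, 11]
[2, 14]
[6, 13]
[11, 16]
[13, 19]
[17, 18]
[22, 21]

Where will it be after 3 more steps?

Step-to-step displacements: [+4, -1], [+5, +3], [+2, +3], [+4, -1], [+5, +3], [+2, +3], [+4, -1], [+5, +3] — a repeating cycle of length 3.
step 9: apply [+2, +3] → [24, 24]
step 10: apply [+4, -1] → [28, 23]
step 11: apply [+5, +3] → [33, 26]

[33, 26]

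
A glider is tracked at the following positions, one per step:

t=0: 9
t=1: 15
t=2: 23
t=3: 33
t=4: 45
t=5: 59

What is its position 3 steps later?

Successive displacements: +6, +8, +10, +12, +14 — each changes by +2.
step 6: 59 + 16 → 75
step 7: 75 + 18 → 93
step 8: 93 + 20 → 113

113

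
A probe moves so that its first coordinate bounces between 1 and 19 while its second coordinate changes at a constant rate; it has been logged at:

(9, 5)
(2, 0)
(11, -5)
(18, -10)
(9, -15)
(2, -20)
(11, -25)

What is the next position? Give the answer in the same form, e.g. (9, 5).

(18, -30)

The first coordinate reflects between 1 and 19, moving 9 per step.
  step 7: 11 → 18
The second coordinate changes by -5 each step: at step 7 it is -30.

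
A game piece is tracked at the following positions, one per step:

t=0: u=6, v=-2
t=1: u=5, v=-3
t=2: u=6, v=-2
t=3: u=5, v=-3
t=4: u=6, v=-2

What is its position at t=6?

u=6, v=-2

The jumps are (-1, -1), (+1, +1), (-1, -1), (+1, +1) — a geometric progression with ratio -1.
step 5: u=6, v=-2 + (-1, -1) → u=5, v=-3
step 6: u=5, v=-3 + (+1, +1) → u=6, v=-2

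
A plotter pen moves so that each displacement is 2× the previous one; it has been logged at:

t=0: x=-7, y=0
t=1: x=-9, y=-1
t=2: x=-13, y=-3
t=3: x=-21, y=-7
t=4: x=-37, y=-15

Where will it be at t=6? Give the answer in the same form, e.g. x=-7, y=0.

x=-133, y=-63

Consecutive displacements (-2, -1), (-4, -2), (-8, -4), (-16, -8) scale by a factor of 2 each step.
step 5: x=-37, y=-15 + (-32, -16) → x=-69, y=-31
step 6: x=-69, y=-31 + (-64, -32) → x=-133, y=-63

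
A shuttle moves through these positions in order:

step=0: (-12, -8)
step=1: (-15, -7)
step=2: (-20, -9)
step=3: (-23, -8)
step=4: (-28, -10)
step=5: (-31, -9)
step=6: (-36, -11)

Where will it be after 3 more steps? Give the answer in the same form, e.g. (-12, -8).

(-47, -11)

Differencing gives (-3, +1), (-5, -2), (-3, +1), (-5, -2), (-3, +1), (-5, -2). This is the pattern (-3, +1), (-5, -2) repeated.
step 7: apply (-3, +1) → (-39, -10)
step 8: apply (-5, -2) → (-44, -12)
step 9: apply (-3, +1) → (-47, -11)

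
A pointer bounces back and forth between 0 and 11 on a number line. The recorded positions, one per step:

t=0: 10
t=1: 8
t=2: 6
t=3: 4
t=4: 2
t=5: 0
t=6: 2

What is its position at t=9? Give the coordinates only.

The value reflects between 0 and 11, moving 2 per step.
  step 7: 2 → 4
  step 8: 4 → 6
  step 9: 6 → 8

8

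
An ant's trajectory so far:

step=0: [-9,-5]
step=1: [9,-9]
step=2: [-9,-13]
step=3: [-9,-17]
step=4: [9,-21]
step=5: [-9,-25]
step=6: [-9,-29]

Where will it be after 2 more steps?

First: cycles through -9, 9, -9 every 3 steps. Step 8 lands at position 2 of the cycle → -9.
Second: linear, -4 per step → -37 at step 8.

[-9,-37]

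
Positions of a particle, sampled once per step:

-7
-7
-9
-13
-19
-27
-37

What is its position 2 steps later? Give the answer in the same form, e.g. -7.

-63

Successive displacements: +0, -2, -4, -6, -8, -10 — each changes by -2.
step 7: -37 − 12 → -49
step 8: -49 − 14 → -63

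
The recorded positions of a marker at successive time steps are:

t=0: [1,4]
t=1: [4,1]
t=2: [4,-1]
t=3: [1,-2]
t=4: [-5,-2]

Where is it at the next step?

[-14,-1]

Taking differences between consecutive positions: [+3,-3], [+0,-2], [-3,-1], [-6,+0]. These grow by [-3,+1] each step.
step 5: [-5,-2] + [-9,+1] → [-14,-1]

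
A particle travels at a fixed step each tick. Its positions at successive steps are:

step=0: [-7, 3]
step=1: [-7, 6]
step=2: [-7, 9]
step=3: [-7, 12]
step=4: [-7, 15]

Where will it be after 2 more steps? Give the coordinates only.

[-7, 21]

The position changes by [+0, +3] every step.
step 5: [-7, 15] + [+0, +3] → [-7, 18]
step 6: [-7, 18] + [+0, +3] → [-7, 21]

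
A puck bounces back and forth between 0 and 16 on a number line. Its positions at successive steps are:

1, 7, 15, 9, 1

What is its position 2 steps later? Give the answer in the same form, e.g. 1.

The value travels 8 per step and bounces off the walls at 0 and 16.
  step 5: 1 → 7
  step 6: 7 → 15

15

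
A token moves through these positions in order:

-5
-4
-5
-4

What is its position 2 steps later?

-4

Consecutive displacements +1, -1, +1 scale by a factor of -1 each step.
step 4: -4 − 1 → -5
step 5: -5 + 1 → -4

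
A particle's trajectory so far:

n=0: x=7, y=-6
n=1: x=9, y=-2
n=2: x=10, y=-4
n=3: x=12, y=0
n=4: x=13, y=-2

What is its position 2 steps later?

Differencing gives (+2, +4), (+1, -2), (+2, +4), (+1, -2). This is the pattern (+2, +4), (+1, -2) repeated.
step 5: apply (+2, +4) → x=15, y=2
step 6: apply (+1, -2) → x=16, y=0

x=16, y=0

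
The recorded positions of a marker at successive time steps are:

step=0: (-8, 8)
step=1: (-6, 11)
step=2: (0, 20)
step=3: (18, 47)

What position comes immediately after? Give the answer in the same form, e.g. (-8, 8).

(72, 128)

The jumps are (+2, +3), (+6, +9), (+18, +27) — a geometric progression with ratio 3.
step 4: (18, 47) + (+54, +81) → (72, 128)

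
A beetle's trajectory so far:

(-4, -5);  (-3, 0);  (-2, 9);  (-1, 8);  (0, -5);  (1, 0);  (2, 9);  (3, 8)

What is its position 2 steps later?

The first coordinate changes by +1 each step, so at step 9 it is -4 + 9·(1) = 5.
The second coordinate repeats the cycle [-5, 0, 9, 8] with period 4; step 9 mod 4 = 1, giving 0.

(5, 0)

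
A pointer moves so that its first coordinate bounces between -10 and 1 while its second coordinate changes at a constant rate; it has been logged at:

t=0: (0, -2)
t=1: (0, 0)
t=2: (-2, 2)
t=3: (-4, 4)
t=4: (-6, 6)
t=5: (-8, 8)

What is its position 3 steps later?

The first coordinate travels 2 per step and bounces off the walls at -10 and 1.
  step 6: -8 → -10
  step 7: -10 → -8
  step 8: -8 → -6
The second coordinate changes by +2 each step: at step 8 it is 14.

(-6, 14)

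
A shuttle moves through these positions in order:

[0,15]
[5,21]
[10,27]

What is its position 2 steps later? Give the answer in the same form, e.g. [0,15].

Constant displacement of [+5,+6] per step.
step 3: [10,27] + [+5,+6] → [15,33]
step 4: [15,33] + [+5,+6] → [20,39]

[20,39]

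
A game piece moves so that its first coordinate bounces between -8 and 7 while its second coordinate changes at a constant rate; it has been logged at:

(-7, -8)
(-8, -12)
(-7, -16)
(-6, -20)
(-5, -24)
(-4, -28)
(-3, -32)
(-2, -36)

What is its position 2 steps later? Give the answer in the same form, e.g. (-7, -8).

The first coordinate travels 1 per step and bounces off the walls at -8 and 7.
  step 8: -2 → -1
  step 9: -1 → 0
The second coordinate changes by -4 each step: at step 9 it is -44.

(0, -44)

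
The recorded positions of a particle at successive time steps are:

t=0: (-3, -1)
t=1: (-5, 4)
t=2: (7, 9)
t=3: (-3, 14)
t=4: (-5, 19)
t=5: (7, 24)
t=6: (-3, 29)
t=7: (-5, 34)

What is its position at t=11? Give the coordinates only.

(7, 54)

First: cycles through -3, -5, 7 every 3 steps. Step 11 lands at position 2 of the cycle → 7.
Second: linear, +5 per step → 54 at step 11.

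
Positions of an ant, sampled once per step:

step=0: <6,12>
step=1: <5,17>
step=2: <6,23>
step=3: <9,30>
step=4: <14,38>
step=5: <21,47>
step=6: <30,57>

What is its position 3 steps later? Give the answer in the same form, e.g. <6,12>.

<69,93>

Taking differences between consecutive positions: <-1,+5>, <+1,+6>, <+3,+7>, <+5,+8>, <+7,+9>, <+9,+10>. These grow by <+2,+1> each step.
step 7: <30,57> + <+11,+11> → <41,68>
step 8: <41,68> + <+13,+12> → <54,80>
step 9: <54,80> + <+15,+13> → <69,93>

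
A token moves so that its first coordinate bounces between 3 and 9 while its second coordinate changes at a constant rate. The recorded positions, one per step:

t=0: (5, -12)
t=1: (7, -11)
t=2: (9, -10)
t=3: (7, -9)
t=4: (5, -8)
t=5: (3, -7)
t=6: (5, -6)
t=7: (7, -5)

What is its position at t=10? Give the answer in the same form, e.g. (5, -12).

The first coordinate reflects between 3 and 9, moving 2 per step.
  step 8: 7 → 9
  step 9: 9 → 7
  step 10: 7 → 5
The second coordinate changes by +1 each step: at step 10 it is -2.

(5, -2)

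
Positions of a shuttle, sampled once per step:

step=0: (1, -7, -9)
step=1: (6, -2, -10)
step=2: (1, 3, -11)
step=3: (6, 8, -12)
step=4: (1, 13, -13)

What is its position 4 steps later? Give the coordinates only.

The first coordinate repeats the cycle [1, 6] with period 2; step 8 mod 2 = 0, giving 1.
The second coordinate changes by +5 each step, so at step 8 it is -7 + 8·(5) = 33.
The third coordinate changes by -1 each step, so at step 8 it is -9 + 8·(-1) = -17.

(1, 33, -17)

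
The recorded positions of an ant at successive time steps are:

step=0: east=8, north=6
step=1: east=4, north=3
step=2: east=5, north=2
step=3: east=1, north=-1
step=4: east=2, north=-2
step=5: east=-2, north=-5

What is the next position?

east=-1, north=-6

Differencing gives (-4,-3), (+1,-1), (-4,-3), (+1,-1), (-4,-3). This is the pattern (-4,-3), (+1,-1) repeated.
step 6: apply (+1,-1) → east=-1, north=-6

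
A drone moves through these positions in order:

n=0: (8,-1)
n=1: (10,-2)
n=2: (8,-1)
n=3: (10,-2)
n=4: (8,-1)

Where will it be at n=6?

(8,-1)

Step-to-step displacements: (+2,-1), (-2,+1), (+2,-1), (-2,+1); each is -1× the previous.
step 5: (8,-1) + (+2,-1) → (10,-2)
step 6: (10,-2) + (-2,+1) → (8,-1)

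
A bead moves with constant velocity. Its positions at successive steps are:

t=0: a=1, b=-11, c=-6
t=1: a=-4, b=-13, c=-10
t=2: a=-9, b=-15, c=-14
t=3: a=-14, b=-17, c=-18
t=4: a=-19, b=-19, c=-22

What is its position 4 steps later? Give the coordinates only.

a=-39, b=-27, c=-38

Constant displacement of (-5,-2,-4) per step.
step 5: a=-19, b=-19, c=-22 + (-5,-2,-4) → a=-24, b=-21, c=-26
step 6: a=-24, b=-21, c=-26 + (-5,-2,-4) → a=-29, b=-23, c=-30
step 7: a=-29, b=-23, c=-30 + (-5,-2,-4) → a=-34, b=-25, c=-34
step 8: a=-34, b=-25, c=-34 + (-5,-2,-4) → a=-39, b=-27, c=-38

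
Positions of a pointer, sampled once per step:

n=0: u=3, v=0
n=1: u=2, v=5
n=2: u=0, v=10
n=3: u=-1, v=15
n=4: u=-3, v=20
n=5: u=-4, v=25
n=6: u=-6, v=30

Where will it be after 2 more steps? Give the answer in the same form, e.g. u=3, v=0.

The moves between consecutive positions are (-1, +5), (-2, +5), (-1, +5), (-2, +5), (-1, +5), (-2, +5); they repeat the 2-cycle [(-1, +5), (-2, +5)].
step 7: apply (-1, +5) → u=-7, v=35
step 8: apply (-2, +5) → u=-9, v=40

u=-9, v=40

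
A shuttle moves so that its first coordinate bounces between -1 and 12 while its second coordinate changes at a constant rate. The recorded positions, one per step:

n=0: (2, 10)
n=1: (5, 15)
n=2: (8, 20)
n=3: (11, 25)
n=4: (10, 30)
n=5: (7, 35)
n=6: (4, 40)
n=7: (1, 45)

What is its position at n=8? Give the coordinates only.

(0, 50)

The first coordinate travels 3 per step and bounces off the walls at -1 and 12.
  step 8: 1 → 0
The second coordinate changes by +5 each step: at step 8 it is 50.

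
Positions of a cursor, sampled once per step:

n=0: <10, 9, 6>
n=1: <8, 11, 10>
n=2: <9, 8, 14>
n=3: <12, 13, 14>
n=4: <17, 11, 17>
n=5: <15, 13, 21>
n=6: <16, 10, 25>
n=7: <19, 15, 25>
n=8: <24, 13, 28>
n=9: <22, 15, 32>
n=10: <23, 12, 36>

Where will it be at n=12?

Step-to-step displacements: <-2, +2, +4>, <+1, -3, +4>, <+3, +5, +0>, <+5, -2, +3>, <-2, +2, +4>, <+1, -3, +4>, <+3, +5, +0>, <+5, -2, +3>, <-2, +2, +4>, <+1, -3, +4> — a repeating cycle of length 4.
step 11: apply <+3, +5, +0> → <26, 17, 36>
step 12: apply <+5, -2, +3> → <31, 15, 39>

<31, 15, 39>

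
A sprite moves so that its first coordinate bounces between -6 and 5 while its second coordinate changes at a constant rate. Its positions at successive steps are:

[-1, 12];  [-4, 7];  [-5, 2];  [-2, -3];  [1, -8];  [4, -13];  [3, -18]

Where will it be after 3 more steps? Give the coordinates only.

[-6, -33]

The first coordinate reflects between -6 and 5, moving 3 per step.
  step 7: 3 → 0
  step 8: 0 → -3
  step 9: -3 → -6
The second coordinate changes by -5 each step: at step 9 it is -33.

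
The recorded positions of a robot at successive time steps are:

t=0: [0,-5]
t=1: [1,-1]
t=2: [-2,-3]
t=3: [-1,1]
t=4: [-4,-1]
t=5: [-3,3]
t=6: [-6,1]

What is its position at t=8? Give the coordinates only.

[-8,3]

Differencing gives [+1,+4], [-3,-2], [+1,+4], [-3,-2], [+1,+4], [-3,-2]. This is the pattern [+1,+4], [-3,-2] repeated.
step 7: apply [+1,+4] → [-5,5]
step 8: apply [-3,-2] → [-8,3]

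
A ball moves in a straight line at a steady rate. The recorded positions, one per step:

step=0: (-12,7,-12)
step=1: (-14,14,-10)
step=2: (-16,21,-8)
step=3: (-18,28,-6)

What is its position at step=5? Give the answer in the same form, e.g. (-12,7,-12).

Each step adds (-2,+7,+2) to the position.
step 4: (-18,28,-6) + (-2,+7,+2) → (-20,35,-4)
step 5: (-20,35,-4) + (-2,+7,+2) → (-22,42,-2)

(-22,42,-2)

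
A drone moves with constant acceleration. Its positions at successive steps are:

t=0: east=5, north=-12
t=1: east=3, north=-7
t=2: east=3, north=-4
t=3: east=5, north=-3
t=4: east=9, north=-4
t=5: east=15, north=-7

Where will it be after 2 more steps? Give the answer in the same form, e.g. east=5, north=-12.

First differences are (-2, +5), (+0, +3), (+2, +1), (+4, -1), (+6, -3); their common second difference is (+2, -2) (constant acceleration).
step 6: east=15, north=-7 + (+8, -5) → east=23, north=-12
step 7: east=23, north=-12 + (+10, -7) → east=33, north=-19

east=33, north=-19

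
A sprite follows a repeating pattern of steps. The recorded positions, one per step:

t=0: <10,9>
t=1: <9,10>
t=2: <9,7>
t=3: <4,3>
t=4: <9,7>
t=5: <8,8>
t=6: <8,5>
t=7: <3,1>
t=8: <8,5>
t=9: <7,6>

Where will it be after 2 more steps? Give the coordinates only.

Step-to-step displacements: <-1,+1>, <+0,-3>, <-5,-4>, <+5,+4>, <-1,+1>, <+0,-3>, <-5,-4>, <+5,+4>, <-1,+1> — a repeating cycle of length 4.
step 10: apply <+0,-3> → <7,3>
step 11: apply <-5,-4> → <2,-1>

<2,-1>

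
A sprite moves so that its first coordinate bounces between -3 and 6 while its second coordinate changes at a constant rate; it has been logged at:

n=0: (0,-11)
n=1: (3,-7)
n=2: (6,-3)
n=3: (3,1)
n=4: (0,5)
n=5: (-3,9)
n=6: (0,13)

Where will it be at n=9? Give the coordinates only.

(3,25)

The first coordinate travels 3 per step and bounces off the walls at -3 and 6.
  step 7: 0 → 3
  step 8: 3 → 6
  step 9: 6 → 3
The second coordinate changes by +4 each step: at step 9 it is 25.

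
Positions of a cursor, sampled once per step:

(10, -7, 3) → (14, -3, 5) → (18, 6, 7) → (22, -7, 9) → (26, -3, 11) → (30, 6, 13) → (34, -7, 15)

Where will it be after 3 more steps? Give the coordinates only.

First: linear, +4 per step → 46 at step 9.
Second: cycles through -7, -3, 6 every 3 steps. Step 9 lands at position 0 of the cycle → -7.
Third: linear, +2 per step → 21 at step 9.

(46, -7, 21)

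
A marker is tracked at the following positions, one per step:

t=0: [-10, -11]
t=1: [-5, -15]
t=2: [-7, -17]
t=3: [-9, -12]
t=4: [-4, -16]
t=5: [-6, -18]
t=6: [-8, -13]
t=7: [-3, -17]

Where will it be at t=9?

The moves between consecutive positions are [+5, -4], [-2, -2], [-2, +5], [+5, -4], [-2, -2], [-2, +5], [+5, -4]; they repeat the 3-cycle [[+5, -4], [-2, -2], [-2, +5]].
step 8: apply [-2, -2] → [-5, -19]
step 9: apply [-2, +5] → [-7, -14]

[-7, -14]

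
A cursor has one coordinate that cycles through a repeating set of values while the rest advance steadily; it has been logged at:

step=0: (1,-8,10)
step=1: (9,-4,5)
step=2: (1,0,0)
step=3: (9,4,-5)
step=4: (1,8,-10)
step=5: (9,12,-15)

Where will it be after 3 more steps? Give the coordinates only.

The first coordinate repeats the cycle [1, 9] with period 2; step 8 mod 2 = 0, giving 1.
The second coordinate changes by +4 each step, so at step 8 it is -8 + 8·(4) = 24.
The third coordinate changes by -5 each step, so at step 8 it is 10 + 8·(-5) = -30.

(1,24,-30)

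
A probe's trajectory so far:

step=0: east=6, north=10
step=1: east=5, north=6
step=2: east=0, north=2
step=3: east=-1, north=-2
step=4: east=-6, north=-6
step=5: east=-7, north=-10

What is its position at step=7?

east=-13, north=-18

Differencing gives (-1, -4), (-5, -4), (-1, -4), (-5, -4), (-1, -4). This is the pattern (-1, -4), (-5, -4) repeated.
step 6: apply (-5, -4) → east=-12, north=-14
step 7: apply (-1, -4) → east=-13, north=-18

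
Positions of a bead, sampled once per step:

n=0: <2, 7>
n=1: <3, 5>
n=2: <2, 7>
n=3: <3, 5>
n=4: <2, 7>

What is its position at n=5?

<3, 5>

Step-to-step displacements: <+1, -2>, <-1, +2>, <+1, -2>, <-1, +2>; each is -1× the previous.
step 5: <2, 7> + <+1, -2> → <3, 5>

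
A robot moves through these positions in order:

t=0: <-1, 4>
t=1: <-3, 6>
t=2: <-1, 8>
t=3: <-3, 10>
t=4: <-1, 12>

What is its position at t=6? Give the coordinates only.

First: cycles through -1, -3 every 2 steps. Step 6 lands at position 0 of the cycle → -1.
Second: linear, +2 per step → 16 at step 6.

<-1, 16>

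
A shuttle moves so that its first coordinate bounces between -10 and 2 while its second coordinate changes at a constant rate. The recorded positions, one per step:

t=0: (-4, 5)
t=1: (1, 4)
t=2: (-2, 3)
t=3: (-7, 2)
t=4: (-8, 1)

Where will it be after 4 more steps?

The first coordinate reflects between -10 and 2, moving 5 per step.
  step 5: -8 → -3
  step 6: -3 → 2
  step 7: 2 → -3
  step 8: -3 → -8
The second coordinate changes by -1 each step: at step 8 it is -3.

(-8, -3)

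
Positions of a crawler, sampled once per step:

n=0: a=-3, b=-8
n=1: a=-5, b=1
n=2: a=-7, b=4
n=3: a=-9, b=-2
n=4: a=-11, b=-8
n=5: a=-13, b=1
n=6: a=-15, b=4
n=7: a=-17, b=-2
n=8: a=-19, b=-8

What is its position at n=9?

A: linear, -2 per step → -21 at step 9.
B: cycles through -8, 1, 4, -2 every 4 steps. Step 9 lands at position 1 of the cycle → 1.

a=-21, b=1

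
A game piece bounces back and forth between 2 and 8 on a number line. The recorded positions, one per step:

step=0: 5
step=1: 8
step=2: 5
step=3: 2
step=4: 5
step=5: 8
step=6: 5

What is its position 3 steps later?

8

The value travels 3 per step and bounces off the walls at 2 and 8.
  step 7: 5 → 2
  step 8: 2 → 5
  step 9: 5 → 8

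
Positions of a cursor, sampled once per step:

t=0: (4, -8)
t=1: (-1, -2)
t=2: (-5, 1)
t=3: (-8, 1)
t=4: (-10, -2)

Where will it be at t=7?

(-10, -29)

Successive displacements: (-5, +6), (-4, +3), (-3, +0), (-2, -3) — each changes by (+1, -3).
step 5: (-10, -2) + (-1, -6) → (-11, -8)
step 6: (-11, -8) + (+0, -9) → (-11, -17)
step 7: (-11, -17) + (+1, -12) → (-10, -29)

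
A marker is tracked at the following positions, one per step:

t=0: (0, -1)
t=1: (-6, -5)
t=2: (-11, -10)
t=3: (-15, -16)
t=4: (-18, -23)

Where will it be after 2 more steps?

(-21, -40)

Successive displacements: (-6, -4), (-5, -5), (-4, -6), (-3, -7) — each changes by (+1, -1).
step 5: (-18, -23) + (-2, -8) → (-20, -31)
step 6: (-20, -31) + (-1, -9) → (-21, -40)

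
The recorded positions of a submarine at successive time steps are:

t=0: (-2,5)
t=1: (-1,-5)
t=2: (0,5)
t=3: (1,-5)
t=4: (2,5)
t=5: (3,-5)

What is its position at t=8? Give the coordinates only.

(6,5)

The first coordinate changes by +1 each step, so at step 8 it is -2 + 8·(1) = 6.
The second coordinate repeats the cycle [5, -5] with period 2; step 8 mod 2 = 0, giving 5.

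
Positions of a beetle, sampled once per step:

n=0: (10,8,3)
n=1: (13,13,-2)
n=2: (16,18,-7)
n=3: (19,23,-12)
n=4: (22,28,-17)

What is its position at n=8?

Each step adds (+3,+5,-5) to the position.
step 5: (22,28,-17) + (+3,+5,-5) → (25,33,-22)
step 6: (25,33,-22) + (+3,+5,-5) → (28,38,-27)
step 7: (28,38,-27) + (+3,+5,-5) → (31,43,-32)
step 8: (31,43,-32) + (+3,+5,-5) → (34,48,-37)

(34,48,-37)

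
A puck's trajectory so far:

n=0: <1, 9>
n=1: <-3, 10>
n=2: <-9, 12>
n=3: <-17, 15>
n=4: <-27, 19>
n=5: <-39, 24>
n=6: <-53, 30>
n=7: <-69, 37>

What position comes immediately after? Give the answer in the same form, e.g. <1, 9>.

<-87, 45>

Taking differences between consecutive positions: <-4, +1>, <-6, +2>, <-8, +3>, <-10, +4>, <-12, +5>, <-14, +6>, <-16, +7>. These grow by <-2, +1> each step.
step 8: <-69, 37> + <-18, +8> → <-87, 45>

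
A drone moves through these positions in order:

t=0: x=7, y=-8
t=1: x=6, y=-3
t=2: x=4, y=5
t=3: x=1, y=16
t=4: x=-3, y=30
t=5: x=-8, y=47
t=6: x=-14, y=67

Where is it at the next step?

Taking differences between consecutive positions: (-1, +5), (-2, +8), (-3, +11), (-4, +14), (-5, +17), (-6, +20). These grow by (-1, +3) each step.
step 7: x=-14, y=67 + (-7, +23) → x=-21, y=90

x=-21, y=90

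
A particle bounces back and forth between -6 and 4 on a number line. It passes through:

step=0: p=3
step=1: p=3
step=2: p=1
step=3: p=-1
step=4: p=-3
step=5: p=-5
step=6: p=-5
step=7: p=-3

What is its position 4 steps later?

The value travels 2 per step and bounces off the walls at -6 and 4.
  step 8: -3 → -1
  step 9: -1 → 1
  step 10: 1 → 3
  step 11: 3 → 3

p=3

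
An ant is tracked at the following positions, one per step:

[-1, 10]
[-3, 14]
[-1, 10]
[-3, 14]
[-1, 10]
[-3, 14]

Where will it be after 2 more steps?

[-3, 14]

Step-to-step displacements: [-2, +4], [+2, -4], [-2, +4], [+2, -4], [-2, +4] — a repeating cycle of length 2.
step 6: apply [+2, -4] → [-1, 10]
step 7: apply [-2, +4] → [-3, 14]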